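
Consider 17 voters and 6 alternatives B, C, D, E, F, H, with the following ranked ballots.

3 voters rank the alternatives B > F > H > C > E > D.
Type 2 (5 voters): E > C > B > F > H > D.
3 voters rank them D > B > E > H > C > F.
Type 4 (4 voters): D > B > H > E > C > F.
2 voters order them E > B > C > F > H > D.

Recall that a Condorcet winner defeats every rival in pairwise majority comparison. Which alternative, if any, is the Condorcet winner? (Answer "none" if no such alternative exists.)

B

Head-to-head results (17 voters):
B vs C: B preferred on 3+3+4+2 = 12 ballots; B wins 12–5.
B vs D: 10 to 7, B.
B vs E: 3+3+4 = 10 for B, 7 for E — B by 10–7.
B vs F: B preferred on 3+5+3+4+2 = 17 ballots; B wins 17–0.
B vs H: 17 to 0, B.
C vs D: 3+5+2 = 10 for C, 7 for D — C by 10–7.
C vs E: 3 for C, 14 for E — E by 14–3.
C vs F: 5+3+4+2 = 14 for C, 3 for F — C by 14–3.
C vs H: 7 to 10, H.
D vs E: D is ranked higher on 3+4 = 7 ballots, E on 10. E wins 10–7.
D vs F: 7 to 10, F.
D vs H: 3+4 = 7 for D, 10 for H — H by 10–7.
E vs F: E preferred on 5+3+4+2 = 14 ballots; E wins 14–3.
E vs H: 5+3+2 = 10 for E, 7 for H — E by 10–7.
F vs H: F preferred on 3+5+2 = 10 ballots; F wins 10–7.
B beats each of C, D, E, F, H — B is the Condorcet winner.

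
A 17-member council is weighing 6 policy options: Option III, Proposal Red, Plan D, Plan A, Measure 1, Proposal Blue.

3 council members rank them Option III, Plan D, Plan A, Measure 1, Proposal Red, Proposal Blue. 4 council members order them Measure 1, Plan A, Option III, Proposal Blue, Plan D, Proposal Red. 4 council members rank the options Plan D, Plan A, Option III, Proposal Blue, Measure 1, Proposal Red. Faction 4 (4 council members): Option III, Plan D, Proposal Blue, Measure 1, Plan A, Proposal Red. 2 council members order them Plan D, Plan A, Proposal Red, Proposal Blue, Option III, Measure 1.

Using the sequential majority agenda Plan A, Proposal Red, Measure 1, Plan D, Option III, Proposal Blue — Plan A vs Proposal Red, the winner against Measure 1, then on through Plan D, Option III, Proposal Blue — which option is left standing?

Round 1: Plan A vs Proposal Red — 17–0, Plan A advances.
Round 2: Plan A vs Measure 1 — 9–8, Plan A advances.
Round 3: Plan A vs Plan D — 4–13, Plan D advances.
Round 4: Plan D vs Option III — 6–11, Option III advances.
Round 5: Option III vs Proposal Blue — 15–2, Option III advances.
Option III survives the agenda.

Option III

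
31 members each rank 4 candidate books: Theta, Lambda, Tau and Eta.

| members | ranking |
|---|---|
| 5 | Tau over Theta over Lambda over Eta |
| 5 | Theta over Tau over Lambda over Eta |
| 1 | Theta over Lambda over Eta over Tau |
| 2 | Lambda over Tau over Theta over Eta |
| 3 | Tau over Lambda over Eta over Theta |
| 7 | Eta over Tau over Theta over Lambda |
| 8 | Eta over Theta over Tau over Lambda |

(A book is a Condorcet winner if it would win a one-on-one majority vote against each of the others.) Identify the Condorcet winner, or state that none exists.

Pairwise majorities:
Theta vs Lambda: Theta preferred on 5+5+1+7+8 = 26 ballots; Theta wins 26–5.
Theta vs Tau: Tau wins 17–14.
Theta vs Eta: Theta preferred on 5+5+1+2 = 13 ballots; Eta wins 18–13.
Lambda vs Tau: Tau wins 28–3.
Lambda vs Eta: Lambda, 16–15.
Tau vs Eta: 5+5+2+3 = 15 for Tau, 16 for Eta — Eta by 16–15.
Each book drops at least one matchup (Theta loses to Tau; Lambda loses to Theta; Tau loses to Eta; Eta loses to Lambda); the cycle Theta → Lambda → Eta → Theta rules out a Condorcet winner.

none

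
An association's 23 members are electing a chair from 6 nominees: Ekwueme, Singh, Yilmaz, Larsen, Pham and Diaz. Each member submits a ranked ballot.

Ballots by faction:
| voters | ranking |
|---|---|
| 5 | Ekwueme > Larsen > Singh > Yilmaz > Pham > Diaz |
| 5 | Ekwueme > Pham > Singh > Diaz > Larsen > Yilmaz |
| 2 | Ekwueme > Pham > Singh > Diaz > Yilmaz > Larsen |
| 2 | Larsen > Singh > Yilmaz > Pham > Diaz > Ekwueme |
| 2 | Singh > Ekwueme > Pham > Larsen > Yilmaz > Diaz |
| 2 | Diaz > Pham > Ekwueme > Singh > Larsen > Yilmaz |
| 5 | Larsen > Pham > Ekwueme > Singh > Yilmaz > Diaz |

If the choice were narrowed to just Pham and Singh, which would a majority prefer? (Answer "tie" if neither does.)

Pham

Ballots ranking Pham above Singh: 5 + 2 + 2 + 5 = 14.
Ballots ranking Singh above Pham: 23 − 14 = 9.
Pham wins the head-to-head 14–9.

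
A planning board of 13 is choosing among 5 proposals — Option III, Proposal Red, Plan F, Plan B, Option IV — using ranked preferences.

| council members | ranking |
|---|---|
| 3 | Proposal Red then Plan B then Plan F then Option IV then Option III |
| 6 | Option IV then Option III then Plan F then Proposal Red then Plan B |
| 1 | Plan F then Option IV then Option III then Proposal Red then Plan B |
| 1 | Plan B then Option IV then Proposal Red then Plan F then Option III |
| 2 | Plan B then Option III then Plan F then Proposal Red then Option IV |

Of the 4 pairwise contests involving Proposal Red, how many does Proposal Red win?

1

Proposal Red against each rival (13 council members):
Proposal Red vs Option III: Option III wins 9–4.
Proposal Red vs Plan F: 4 to 9, Plan F.
Proposal Red vs Plan B: Proposal Red, 10–3.
Proposal Red vs Option IV: Option IV, 8–5.
Proposal Red beats Plan B; loses to Option III, Plan F, Option IV — 1 pairwise win.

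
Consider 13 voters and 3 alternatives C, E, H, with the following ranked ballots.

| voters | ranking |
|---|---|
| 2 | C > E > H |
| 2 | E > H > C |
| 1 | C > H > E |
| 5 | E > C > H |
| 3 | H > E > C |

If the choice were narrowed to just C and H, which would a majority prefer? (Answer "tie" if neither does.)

Ballots ranking C above H: 2 + 1 + 5 = 8.
Ballots ranking H above C: 13 − 8 = 5.
C wins the head-to-head 8–5.

C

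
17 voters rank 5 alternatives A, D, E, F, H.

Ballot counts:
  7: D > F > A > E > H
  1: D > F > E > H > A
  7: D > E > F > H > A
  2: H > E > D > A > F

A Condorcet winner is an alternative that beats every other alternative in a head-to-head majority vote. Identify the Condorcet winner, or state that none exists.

D

Pairwise majorities:
A–D: D 17–0.
A vs E: E, 10–7.
A–F: F 15–2.
A vs H: H, 10–7.
D vs E: D, 15–2.
D–F: D 17–0.
D–H: D 15–2.
E–F: E 9–8.
E–H: E 15–2.
F–H: F 15–2.
D beats each of A, E, F, H — D is the Condorcet winner.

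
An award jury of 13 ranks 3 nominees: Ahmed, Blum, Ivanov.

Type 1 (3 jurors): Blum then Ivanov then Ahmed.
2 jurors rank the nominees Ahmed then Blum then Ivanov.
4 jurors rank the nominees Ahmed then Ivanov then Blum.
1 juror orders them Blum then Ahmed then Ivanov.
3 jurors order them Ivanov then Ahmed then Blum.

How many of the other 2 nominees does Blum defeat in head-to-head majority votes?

Blum against each rival (13 jurors):
Blum vs Ahmed: 4 to 9, Ahmed.
Blum vs Ivanov: Blum is ranked higher on 3+2+1 = 6 ballots, Ivanov on 7. Ivanov wins 7–6.
Blum beats no one; loses to Ahmed, Ivanov — 0 pairwise wins.

0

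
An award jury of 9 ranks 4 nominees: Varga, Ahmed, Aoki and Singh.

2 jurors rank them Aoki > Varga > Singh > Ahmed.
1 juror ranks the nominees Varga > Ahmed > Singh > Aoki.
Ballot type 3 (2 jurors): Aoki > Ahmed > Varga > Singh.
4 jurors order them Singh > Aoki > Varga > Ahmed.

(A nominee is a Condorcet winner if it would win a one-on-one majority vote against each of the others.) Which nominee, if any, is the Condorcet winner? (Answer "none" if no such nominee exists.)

none

Pairwise majorities:
Varga vs Ahmed: 2+1+4 = 7 for Varga, 2 for Ahmed — Varga by 7–2.
Varga vs Aoki: Varga is ranked higher on 1 ballot, Aoki on 8. Aoki wins 8–1.
Varga vs Singh: Varga, 5–4.
Ahmed–Aoki: Aoki 8–1.
Ahmed vs Singh: 3 to 6, Singh.
Aoki vs Singh: Aoki preferred on 2+2 = 4 ballots; Singh wins 5–4.
Each nominee drops at least one matchup (Varga loses to Aoki; Ahmed loses to Varga; Aoki loses to Singh; Singh loses to Varga); the cycle Varga > Singh > Aoki > Varga rules out a Condorcet winner.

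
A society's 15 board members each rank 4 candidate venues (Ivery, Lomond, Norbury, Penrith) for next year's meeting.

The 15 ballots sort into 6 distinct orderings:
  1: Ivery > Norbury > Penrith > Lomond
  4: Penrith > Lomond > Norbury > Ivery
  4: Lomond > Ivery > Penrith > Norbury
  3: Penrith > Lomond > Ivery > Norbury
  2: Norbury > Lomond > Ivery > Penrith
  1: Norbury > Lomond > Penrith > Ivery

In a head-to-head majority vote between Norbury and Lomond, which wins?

Ballots ranking Norbury above Lomond: 1 + 2 + 1 = 4.
Ballots ranking Lomond above Norbury: 15 − 4 = 11.
Lomond wins the head-to-head 11–4.

Lomond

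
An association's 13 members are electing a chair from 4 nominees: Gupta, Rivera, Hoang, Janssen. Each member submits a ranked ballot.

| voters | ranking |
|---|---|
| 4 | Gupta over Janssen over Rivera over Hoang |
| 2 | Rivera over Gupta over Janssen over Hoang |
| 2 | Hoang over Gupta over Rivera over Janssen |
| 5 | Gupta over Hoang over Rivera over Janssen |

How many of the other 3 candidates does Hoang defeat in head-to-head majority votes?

Hoang against each rival (13 voters):
Hoang vs Gupta: 2 for Hoang, 11 for Gupta — Gupta by 11–2.
Hoang vs Rivera: Hoang, 7–6.
Hoang vs Janssen: Hoang, 7–6.
Hoang beats Rivera, Janssen; loses to Gupta — 2 pairwise wins.

2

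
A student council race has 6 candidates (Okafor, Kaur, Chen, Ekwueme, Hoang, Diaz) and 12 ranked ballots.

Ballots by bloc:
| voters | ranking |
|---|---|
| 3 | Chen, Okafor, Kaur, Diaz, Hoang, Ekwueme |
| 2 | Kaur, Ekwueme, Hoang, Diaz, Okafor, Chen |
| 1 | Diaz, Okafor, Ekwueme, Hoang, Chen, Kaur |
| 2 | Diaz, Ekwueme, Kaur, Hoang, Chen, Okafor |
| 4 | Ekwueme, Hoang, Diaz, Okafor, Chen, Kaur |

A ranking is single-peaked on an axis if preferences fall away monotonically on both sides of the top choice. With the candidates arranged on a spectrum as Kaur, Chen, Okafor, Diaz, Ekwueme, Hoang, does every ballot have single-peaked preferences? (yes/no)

no

Axis positions: Kaur=1, Chen=2, Okafor=3, Diaz=4, Ekwueme=5, Hoang=6.
Bloc 1: ranking walks positions 2-3-1-4-6-5; Hoang is ranked above Ekwueme even though Ekwueme lies between Hoang and the peak Chen on the axis — preferences dip and rise again. Not single-peaked.
Bloc 2: ranking walks positions 1-5-6-4-3-2; Ekwueme is ranked above Chen even though Chen lies between Ekwueme and the peak Kaur on the axis — preferences dip and rise again. Not single-peaked.
Bloc 3 (peak Diaz at position 4): ranking walks positions 4-3-5-6-2-1, expanding outward from the peak — single-peaked.
Bloc 4: ranking walks positions 4-5-1-6-2-3; Kaur is ranked above Okafor even though Okafor lies between Kaur and the peak Diaz on the axis — preferences dip and rise again. Not single-peaked.
Bloc 5 (peak Ekwueme at position 5): ranking walks positions 5-6-4-3-2-1, expanding outward from the peak — single-peaked.
Bloc 1 violates single-peakedness, so the profile is not single-peaked on this axis.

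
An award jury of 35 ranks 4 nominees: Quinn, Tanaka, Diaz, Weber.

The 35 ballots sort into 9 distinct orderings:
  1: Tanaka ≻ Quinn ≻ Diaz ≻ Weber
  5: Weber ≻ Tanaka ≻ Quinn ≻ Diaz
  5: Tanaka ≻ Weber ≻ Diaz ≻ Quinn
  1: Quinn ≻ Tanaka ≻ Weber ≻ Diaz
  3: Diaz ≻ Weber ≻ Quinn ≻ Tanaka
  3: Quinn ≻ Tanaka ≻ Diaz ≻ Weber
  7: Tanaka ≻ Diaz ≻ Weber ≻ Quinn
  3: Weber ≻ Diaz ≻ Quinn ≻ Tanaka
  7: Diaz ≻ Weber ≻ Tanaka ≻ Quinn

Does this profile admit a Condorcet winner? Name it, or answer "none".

none

Check each pair by majority over 35 ballots:
Quinn vs Tanaka: Tanaka wins 25–10.
Quinn vs Diaz: Diaz, 25–10.
Quinn vs Weber: Weber, 30–5.
Tanaka vs Diaz: Tanaka wins 22–13.
Tanaka–Weber: Weber 18–17.
Diaz vs Weber: Diaz wins 21–14.
Every nominee loses at least once (Quinn loses to Tanaka; Tanaka loses to Weber; Diaz loses to Tanaka; Weber loses to Diaz). The majority relation contains the cycle Tanaka > Diaz > Weber > Tanaka, so there is no Condorcet winner.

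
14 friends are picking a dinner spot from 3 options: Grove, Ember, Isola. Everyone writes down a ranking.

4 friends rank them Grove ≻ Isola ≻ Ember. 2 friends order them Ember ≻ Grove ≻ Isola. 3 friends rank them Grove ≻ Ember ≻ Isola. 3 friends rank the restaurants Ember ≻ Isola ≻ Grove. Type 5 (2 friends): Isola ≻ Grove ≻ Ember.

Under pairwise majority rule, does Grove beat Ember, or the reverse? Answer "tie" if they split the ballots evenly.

Grove

Ballots ranking Grove above Ember: 4 + 3 + 2 = 9.
Ballots ranking Ember above Grove: 14 − 9 = 5.
Grove wins the head-to-head 9–5.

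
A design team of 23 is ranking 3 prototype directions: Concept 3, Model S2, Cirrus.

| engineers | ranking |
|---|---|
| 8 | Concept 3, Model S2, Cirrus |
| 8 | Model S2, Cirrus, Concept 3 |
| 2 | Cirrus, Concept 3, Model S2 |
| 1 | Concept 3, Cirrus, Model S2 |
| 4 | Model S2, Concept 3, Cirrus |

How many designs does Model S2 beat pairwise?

2

Model S2 against each rival (23 engineers):
Model S2–Concept 3: Model S2 12–11.
Model S2 vs Cirrus: Model S2 wins 20–3.
Model S2 beats Concept 3, Cirrus — 2 pairwise wins.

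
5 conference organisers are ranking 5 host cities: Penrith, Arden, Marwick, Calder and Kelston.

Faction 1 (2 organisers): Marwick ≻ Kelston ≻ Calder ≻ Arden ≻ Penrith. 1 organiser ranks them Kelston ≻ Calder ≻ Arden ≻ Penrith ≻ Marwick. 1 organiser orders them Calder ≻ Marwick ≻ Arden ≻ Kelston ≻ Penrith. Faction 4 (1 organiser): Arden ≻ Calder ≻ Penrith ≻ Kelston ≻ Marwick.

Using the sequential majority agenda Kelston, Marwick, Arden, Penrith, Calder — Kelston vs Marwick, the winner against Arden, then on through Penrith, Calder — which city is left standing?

Round 1: Kelston vs Marwick — 2–3, Marwick advances.
Round 2: Marwick vs Arden — 3–2, Marwick advances.
Round 3: Marwick vs Penrith — 3–2, Marwick advances.
Round 4: Marwick vs Calder — 2–3, Calder advances.
Calder survives the agenda.

Calder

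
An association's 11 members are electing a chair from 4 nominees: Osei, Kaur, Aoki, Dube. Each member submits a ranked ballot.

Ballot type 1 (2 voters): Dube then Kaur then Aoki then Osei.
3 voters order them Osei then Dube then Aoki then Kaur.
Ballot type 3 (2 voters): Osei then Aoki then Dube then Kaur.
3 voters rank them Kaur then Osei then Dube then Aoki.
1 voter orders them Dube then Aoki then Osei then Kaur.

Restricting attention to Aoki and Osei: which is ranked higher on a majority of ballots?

Ballots ranking Aoki above Osei: 2 + 1 = 3.
Ballots ranking Osei above Aoki: 11 − 3 = 8.
Osei wins the head-to-head 8–3.

Osei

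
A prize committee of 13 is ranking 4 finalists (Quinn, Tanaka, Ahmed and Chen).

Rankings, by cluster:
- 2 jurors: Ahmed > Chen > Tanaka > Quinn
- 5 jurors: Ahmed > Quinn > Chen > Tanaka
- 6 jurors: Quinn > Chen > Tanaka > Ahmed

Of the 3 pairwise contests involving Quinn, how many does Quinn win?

2

Quinn against each rival (13 jurors):
Quinn vs Tanaka: Quinn, 11–2.
Quinn vs Ahmed: Ahmed wins 7–6.
Quinn–Chen: Quinn 11–2.
Quinn beats Tanaka, Chen; loses to Ahmed — 2 pairwise wins.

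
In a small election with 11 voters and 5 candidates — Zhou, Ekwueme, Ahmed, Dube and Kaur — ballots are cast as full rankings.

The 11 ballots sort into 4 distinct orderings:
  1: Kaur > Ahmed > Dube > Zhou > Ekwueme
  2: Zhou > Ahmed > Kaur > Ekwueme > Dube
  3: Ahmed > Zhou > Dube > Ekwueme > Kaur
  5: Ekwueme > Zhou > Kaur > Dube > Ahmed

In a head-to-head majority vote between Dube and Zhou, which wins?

Ballots ranking Dube above Zhou: 1.
Ballots ranking Zhou above Dube: 11 − 1 = 10.
Zhou wins the head-to-head 10–1.

Zhou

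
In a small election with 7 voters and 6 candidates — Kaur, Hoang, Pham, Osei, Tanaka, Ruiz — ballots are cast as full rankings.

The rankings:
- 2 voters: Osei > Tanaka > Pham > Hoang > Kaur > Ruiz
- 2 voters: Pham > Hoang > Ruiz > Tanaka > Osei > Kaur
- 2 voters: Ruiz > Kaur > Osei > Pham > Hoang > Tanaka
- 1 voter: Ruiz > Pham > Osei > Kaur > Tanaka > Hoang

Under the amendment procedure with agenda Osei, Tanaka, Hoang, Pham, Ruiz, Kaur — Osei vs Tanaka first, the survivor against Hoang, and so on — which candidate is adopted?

Ruiz

Round 1: Osei vs Tanaka — 5–2, Osei advances.
Round 2: Osei vs Hoang — 5–2, Osei advances.
Round 3: Osei vs Pham — 4–3, Osei advances.
Round 4: Osei vs Ruiz — 2–5, Ruiz advances.
Round 5: Ruiz vs Kaur — 5–2, Ruiz advances.
The agenda winner is Ruiz.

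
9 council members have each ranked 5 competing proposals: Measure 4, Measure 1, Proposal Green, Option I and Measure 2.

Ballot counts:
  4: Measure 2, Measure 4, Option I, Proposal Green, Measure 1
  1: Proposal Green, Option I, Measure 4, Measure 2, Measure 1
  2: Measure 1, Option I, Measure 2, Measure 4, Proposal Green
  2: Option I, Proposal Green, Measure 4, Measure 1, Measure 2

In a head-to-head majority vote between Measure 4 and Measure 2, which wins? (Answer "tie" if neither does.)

Measure 2

Ballots ranking Measure 4 above Measure 2: 1 + 2 = 3.
Ballots ranking Measure 2 above Measure 4: 9 − 3 = 6.
Measure 2 wins the head-to-head 6–3.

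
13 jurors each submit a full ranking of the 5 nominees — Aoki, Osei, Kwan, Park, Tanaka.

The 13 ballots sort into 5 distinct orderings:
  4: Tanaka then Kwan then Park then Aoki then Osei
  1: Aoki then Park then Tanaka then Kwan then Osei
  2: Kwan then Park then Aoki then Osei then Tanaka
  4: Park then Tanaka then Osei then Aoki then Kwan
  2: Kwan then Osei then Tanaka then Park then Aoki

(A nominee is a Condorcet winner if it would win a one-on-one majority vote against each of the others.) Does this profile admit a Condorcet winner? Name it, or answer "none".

Pairwise majorities:
Aoki–Osei: Aoki 7–6.
Aoki–Kwan: Kwan 8–5.
Aoki vs Park: Park, 12–1.
Aoki vs Tanaka: Tanaka wins 10–3.
Osei–Kwan: Kwan 9–4.
Osei vs Park: Park, 11–2.
Osei–Tanaka: Tanaka 9–4.
Kwan vs Park: Kwan wins 8–5.
Kwan vs Tanaka: Tanaka, 9–4.
Park vs Tanaka: Park, 7–6.
Every nominee loses at least once (Aoki loses to Kwan; Osei loses to Aoki; Kwan loses to Tanaka; Park loses to Kwan; Tanaka loses to Park). The majority relation contains the cycle Kwan → Park → Tanaka → Kwan, so there is no Condorcet winner.

none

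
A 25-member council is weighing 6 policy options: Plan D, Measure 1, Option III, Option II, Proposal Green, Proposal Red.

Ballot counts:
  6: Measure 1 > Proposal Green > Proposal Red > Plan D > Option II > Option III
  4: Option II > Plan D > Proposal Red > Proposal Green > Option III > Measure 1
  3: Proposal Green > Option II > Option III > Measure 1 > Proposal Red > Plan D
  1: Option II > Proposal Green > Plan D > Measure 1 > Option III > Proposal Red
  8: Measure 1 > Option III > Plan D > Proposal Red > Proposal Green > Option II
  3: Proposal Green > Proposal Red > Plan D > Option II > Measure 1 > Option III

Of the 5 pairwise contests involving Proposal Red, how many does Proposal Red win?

2

Proposal Red against each rival (25 council members):
Proposal Red vs Plan D: Plan D wins 13–12.
Proposal Red–Measure 1: Measure 1 18–7.
Proposal Red vs Option III: Proposal Red wins 13–12.
Proposal Red vs Option II: Proposal Red wins 17–8.
Proposal Red–Proposal Green: Proposal Green 13–12.
Proposal Red beats Option III, Option II; loses to Plan D, Measure 1, Proposal Green — 2 pairwise wins.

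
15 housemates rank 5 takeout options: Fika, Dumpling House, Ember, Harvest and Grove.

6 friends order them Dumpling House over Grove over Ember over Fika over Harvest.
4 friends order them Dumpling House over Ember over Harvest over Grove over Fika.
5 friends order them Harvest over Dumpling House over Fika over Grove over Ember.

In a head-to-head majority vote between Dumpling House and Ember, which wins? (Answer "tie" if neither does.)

Ballots ranking Dumpling House above Ember: 6 + 4 + 5 = 15.
Ballots ranking Ember above Dumpling House: 15 − 15 = 0.
Dumpling House wins the head-to-head 15–0.

Dumpling House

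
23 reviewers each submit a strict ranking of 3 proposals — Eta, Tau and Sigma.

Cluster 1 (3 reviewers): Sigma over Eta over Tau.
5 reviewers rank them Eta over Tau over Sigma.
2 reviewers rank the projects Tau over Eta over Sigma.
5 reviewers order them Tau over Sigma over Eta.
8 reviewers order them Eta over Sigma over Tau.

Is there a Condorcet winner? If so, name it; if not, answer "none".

Eta

Check each pair by majority over 23 ballots:
Eta vs Tau: Eta is ranked higher on 3+5+8 = 16 ballots, Tau on 7. Eta wins 16–7.
Eta–Sigma: Eta 15–8.
Tau vs Sigma: Tau is ranked higher on 5+2+5 = 12 ballots, Sigma on 11. Tau wins 12–11.
Eta defeats every rival head-to-head and is the Condorcet winner.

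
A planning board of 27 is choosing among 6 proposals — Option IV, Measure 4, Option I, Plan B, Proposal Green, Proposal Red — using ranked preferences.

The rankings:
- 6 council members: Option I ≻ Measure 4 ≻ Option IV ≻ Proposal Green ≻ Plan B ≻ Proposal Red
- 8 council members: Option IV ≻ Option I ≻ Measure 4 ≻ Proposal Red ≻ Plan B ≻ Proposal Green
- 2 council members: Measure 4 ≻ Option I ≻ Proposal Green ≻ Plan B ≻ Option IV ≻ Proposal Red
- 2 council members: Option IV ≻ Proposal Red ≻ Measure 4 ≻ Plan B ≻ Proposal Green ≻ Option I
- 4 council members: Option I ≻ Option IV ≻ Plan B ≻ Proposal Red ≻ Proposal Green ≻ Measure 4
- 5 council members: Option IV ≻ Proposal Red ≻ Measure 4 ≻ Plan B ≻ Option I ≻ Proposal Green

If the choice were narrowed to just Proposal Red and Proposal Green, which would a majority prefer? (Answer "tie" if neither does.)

Ballots ranking Proposal Red above Proposal Green: 8 + 2 + 4 + 5 = 19.
Ballots ranking Proposal Green above Proposal Red: 27 − 19 = 8.
Proposal Red wins the head-to-head 19–8.

Proposal Red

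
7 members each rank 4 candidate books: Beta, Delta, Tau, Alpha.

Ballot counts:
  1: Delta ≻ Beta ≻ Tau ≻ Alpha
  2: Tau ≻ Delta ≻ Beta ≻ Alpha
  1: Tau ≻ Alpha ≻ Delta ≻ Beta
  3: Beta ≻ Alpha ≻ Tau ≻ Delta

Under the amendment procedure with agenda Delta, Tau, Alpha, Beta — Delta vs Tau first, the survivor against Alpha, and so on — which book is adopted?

Beta

Round 1: Delta vs Tau — 1–6, Tau advances.
Round 2: Tau vs Alpha — 4–3, Tau advances.
Round 3: Tau vs Beta — 3–4, Beta advances.
Beta survives the agenda.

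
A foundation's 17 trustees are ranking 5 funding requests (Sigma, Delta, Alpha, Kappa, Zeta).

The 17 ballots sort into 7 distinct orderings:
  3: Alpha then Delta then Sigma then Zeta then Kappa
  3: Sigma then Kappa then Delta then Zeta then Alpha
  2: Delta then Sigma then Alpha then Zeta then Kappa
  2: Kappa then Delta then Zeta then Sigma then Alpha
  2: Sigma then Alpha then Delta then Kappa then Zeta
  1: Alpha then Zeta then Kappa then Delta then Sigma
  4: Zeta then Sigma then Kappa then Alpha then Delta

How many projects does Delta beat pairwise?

Delta against each rival (17 reviewers):
Delta vs Sigma: 8 to 9, Sigma.
Delta vs Alpha: Delta preferred on 3+2+2 = 7 ballots; Alpha wins 10–7.
Delta vs Kappa: Delta preferred on 3+2+2 = 7 ballots; Kappa wins 10–7.
Delta–Zeta: Delta 12–5.
Delta beats Zeta; loses to Sigma, Alpha, Kappa — 1 pairwise win.

1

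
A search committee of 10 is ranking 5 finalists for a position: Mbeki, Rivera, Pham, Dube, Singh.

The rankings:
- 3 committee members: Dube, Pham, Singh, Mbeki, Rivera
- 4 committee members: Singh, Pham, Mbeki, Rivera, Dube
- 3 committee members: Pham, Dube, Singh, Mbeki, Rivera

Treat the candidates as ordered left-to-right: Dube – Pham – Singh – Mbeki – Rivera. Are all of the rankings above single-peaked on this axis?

Axis positions: Dube=1, Pham=2, Singh=3, Mbeki=4, Rivera=5.
Ballot type 1 (peak Dube at position 1): ranking walks positions 1-2-3-4-5, expanding outward from the peak — single-peaked.
Ballot type 2 (peak Singh at position 3): ranking walks positions 3-2-4-5-1, expanding outward from the peak — single-peaked.
Ballot type 3 (peak Pham at position 2): ranking walks positions 2-1-3-4-5, expanding outward from the peak — single-peaked.
Every ranking is single-peaked on this axis.

yes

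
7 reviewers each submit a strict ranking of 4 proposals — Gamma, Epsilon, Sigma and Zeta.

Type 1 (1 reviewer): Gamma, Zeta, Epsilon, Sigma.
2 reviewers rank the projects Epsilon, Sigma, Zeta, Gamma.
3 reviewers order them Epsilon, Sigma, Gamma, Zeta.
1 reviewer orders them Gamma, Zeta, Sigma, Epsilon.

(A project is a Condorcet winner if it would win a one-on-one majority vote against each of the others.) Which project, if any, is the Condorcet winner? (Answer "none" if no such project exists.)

Epsilon

Head-to-head results (7 reviewers):
Gamma–Epsilon: Epsilon 5–2.
Gamma–Sigma: Sigma 5–2.
Gamma–Zeta: Gamma 5–2.
Epsilon vs Sigma: Epsilon wins 6–1.
Epsilon vs Zeta: Epsilon wins 5–2.
Sigma–Zeta: Sigma 5–2.
Only Epsilon has no losses; Epsilon is the Condorcet winner.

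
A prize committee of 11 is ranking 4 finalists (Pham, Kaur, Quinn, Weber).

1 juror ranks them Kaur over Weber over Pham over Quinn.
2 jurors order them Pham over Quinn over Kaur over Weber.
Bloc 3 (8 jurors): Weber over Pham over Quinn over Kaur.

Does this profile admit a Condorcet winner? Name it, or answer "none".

Weber

Check each pair by majority over 11 ballots:
Pham vs Kaur: 10 to 1, Pham.
Pham vs Quinn: 1+2+8 = 11 for Pham, 0 for Quinn — Pham by 11–0.
Pham vs Weber: Pham is ranked higher on 2 ballots, Weber on 9. Weber wins 9–2.
Kaur vs Quinn: Kaur is ranked higher on 1 ballot, Quinn on 10. Quinn wins 10–1.
Kaur vs Weber: 3 to 8, Weber.
Quinn vs Weber: 2 to 9, Weber.
Only Weber has no losses; Weber is the Condorcet winner.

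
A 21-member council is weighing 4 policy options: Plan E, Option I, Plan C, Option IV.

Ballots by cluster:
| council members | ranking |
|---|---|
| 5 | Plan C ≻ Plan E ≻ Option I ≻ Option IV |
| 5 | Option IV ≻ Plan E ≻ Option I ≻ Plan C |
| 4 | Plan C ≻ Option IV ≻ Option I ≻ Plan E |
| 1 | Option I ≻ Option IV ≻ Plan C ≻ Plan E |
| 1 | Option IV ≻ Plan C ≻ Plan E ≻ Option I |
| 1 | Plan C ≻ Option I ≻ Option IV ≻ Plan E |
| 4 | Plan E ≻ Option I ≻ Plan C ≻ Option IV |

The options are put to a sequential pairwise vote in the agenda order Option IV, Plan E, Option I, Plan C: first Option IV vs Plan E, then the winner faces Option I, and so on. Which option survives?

Round 1: Option IV vs Plan E — 12–9, Option IV advances.
Round 2: Option IV vs Option I — 10–11, Option I advances.
Round 3: Option I vs Plan C — 10–11, Plan C advances.
The agenda winner is Plan C.

Plan C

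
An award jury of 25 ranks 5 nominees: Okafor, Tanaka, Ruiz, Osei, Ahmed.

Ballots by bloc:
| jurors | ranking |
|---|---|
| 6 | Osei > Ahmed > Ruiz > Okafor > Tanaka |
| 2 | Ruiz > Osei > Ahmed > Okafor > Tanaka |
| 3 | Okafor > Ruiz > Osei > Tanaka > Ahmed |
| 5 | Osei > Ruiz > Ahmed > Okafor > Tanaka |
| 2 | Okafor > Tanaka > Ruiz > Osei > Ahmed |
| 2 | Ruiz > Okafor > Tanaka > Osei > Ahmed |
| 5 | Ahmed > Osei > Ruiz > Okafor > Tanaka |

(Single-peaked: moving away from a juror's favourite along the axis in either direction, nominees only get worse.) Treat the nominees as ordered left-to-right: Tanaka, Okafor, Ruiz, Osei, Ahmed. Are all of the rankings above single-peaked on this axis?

Axis positions: Tanaka=1, Okafor=2, Ruiz=3, Osei=4, Ahmed=5.
Bloc 1 (peak Osei at position 4): ranking walks positions 4-5-3-2-1, expanding outward from the peak — single-peaked.
Bloc 2 (peak Ruiz at position 3): ranking walks positions 3-4-5-2-1, expanding outward from the peak — single-peaked.
Bloc 3 (peak Okafor at position 2): ranking walks positions 2-3-4-1-5, expanding outward from the peak — single-peaked.
Bloc 4 (peak Osei at position 4): ranking walks positions 4-3-5-2-1, expanding outward from the peak — single-peaked.
Bloc 5 (peak Okafor at position 2): ranking walks positions 2-1-3-4-5, expanding outward from the peak — single-peaked.
Bloc 6 (peak Ruiz at position 3): ranking walks positions 3-2-1-4-5, expanding outward from the peak — single-peaked.
Bloc 7 (peak Ahmed at position 5): ranking walks positions 5-4-3-2-1, expanding outward from the peak — single-peaked.
Every ranking is single-peaked on this axis.

yes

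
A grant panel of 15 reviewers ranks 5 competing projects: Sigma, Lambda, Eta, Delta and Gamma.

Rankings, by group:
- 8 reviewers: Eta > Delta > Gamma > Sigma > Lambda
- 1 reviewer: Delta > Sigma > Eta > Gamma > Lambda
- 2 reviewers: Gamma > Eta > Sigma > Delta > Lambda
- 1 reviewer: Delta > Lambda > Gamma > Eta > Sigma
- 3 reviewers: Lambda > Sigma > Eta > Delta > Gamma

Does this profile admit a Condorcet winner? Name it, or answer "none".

Eta

Head-to-head results (15 reviewers):
Sigma vs Lambda: Sigma wins 11–4.
Sigma–Eta: Eta 11–4.
Sigma vs Delta: Delta wins 10–5.
Sigma–Gamma: Gamma 11–4.
Lambda–Eta: Eta 11–4.
Lambda–Delta: Delta 12–3.
Lambda–Gamma: Gamma 11–4.
Eta–Delta: Eta 13–2.
Eta vs Gamma: Eta, 12–3.
Delta vs Gamma: Delta wins 13–2.
Eta beats each of Sigma, Lambda, Delta, Gamma — Eta is the Condorcet winner.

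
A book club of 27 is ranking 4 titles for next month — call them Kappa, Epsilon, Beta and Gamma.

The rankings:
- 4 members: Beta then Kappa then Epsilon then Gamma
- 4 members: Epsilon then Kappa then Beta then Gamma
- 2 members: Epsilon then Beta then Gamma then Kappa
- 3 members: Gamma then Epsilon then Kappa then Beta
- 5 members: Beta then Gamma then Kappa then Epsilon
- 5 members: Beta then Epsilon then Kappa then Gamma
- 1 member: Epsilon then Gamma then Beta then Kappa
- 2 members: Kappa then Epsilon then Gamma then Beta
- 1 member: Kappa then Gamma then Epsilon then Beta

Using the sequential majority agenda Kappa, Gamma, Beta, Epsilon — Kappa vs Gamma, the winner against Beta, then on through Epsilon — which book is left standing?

Beta

Round 1: Kappa vs Gamma — 16–11, Kappa advances.
Round 2: Kappa vs Beta — 10–17, Beta advances.
Round 3: Beta vs Epsilon — 14–13, Beta advances.
The agenda winner is Beta.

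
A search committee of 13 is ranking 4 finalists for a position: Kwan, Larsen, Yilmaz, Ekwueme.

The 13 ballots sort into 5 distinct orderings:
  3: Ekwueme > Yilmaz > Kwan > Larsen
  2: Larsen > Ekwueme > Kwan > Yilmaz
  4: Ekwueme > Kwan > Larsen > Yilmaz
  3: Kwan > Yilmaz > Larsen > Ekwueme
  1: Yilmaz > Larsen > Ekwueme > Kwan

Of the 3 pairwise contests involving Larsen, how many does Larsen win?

Larsen against each rival (13 committee members):
Larsen vs Kwan: 2+1 = 3 for Larsen, 10 for Kwan — Kwan by 10–3.
Larsen vs Yilmaz: 2+4 = 6 for Larsen, 7 for Yilmaz — Yilmaz by 7–6.
Larsen vs Ekwueme: 2+3+1 = 6 for Larsen, 7 for Ekwueme — Ekwueme by 7–6.
Larsen beats no one; loses to Kwan, Yilmaz, Ekwueme — 0 pairwise wins.

0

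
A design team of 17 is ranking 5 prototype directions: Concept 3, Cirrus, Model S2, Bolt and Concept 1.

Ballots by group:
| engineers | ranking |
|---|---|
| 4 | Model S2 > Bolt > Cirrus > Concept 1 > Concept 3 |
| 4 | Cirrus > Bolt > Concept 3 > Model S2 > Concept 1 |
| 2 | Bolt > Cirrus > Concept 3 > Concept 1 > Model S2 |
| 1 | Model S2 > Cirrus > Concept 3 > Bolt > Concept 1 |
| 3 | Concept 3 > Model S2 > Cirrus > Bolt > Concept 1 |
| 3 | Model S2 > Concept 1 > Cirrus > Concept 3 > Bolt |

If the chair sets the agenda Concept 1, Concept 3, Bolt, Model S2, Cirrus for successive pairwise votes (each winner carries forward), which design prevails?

Round 1: Concept 1 vs Concept 3 — 7–10, Concept 3 advances.
Round 2: Concept 3 vs Bolt — 7–10, Bolt advances.
Round 3: Bolt vs Model S2 — 6–11, Model S2 advances.
Round 4: Model S2 vs Cirrus — 11–6, Model S2 advances.
The agenda winner is Model S2.

Model S2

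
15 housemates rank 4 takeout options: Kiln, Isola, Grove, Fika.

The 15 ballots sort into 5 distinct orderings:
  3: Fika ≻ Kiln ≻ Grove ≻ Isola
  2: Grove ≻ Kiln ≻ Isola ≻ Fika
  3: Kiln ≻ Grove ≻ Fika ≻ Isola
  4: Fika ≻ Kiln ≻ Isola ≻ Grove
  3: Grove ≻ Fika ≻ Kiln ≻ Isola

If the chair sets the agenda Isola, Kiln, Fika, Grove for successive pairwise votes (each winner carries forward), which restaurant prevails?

Round 1: Isola vs Kiln — 0–15, Kiln advances.
Round 2: Kiln vs Fika — 5–10, Fika advances.
Round 3: Fika vs Grove — 7–8, Grove advances.
The agenda winner is Grove.

Grove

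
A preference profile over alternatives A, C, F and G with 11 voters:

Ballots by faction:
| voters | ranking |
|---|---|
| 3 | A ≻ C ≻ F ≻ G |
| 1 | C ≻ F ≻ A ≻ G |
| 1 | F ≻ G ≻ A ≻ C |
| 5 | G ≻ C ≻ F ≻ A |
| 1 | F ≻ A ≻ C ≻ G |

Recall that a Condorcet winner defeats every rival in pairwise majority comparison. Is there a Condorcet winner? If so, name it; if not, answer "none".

none

Head-to-head results (11 voters):
A vs C: C wins 6–5.
A vs F: F, 8–3.
A vs G: G, 6–5.
C vs F: C wins 9–2.
C vs G: G, 6–5.
F vs G: F wins 6–5.
No alternative is unbeaten: A loses to C; C loses to G; F loses to C; G loses to F. In particular C beats F beats G beats C is a majority cycle — no Condorcet winner exists.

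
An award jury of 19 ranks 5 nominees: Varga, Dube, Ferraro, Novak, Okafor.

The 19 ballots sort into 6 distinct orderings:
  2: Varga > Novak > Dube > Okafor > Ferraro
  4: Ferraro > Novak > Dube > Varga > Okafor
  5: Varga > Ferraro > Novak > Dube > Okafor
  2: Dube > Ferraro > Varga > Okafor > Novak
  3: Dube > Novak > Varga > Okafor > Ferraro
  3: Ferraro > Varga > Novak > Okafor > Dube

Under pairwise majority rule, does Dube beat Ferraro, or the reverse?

Ferraro

Ballots ranking Dube above Ferraro: 2 + 2 + 3 = 7.
Ballots ranking Ferraro above Dube: 19 − 7 = 12.
Ferraro wins the head-to-head 12–7.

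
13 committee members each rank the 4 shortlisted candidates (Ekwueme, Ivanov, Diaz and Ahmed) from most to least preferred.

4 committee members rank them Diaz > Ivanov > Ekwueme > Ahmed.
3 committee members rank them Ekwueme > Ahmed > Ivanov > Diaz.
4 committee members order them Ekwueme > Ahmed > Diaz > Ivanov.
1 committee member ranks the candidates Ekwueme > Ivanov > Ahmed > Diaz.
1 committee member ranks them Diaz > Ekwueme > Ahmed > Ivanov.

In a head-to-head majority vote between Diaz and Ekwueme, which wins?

Ekwueme

Ballots ranking Diaz above Ekwueme: 4 + 1 = 5.
Ballots ranking Ekwueme above Diaz: 13 − 5 = 8.
Ekwueme wins the head-to-head 8–5.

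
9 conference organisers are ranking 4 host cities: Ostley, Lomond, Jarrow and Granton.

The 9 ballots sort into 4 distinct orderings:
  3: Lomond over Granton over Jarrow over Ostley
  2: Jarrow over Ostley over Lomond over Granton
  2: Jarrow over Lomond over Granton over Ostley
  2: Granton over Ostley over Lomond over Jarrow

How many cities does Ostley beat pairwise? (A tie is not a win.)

0

Ostley against each rival (9 organisers):
Ostley vs Lomond: Ostley preferred on 2+2 = 4 ballots; Lomond wins 5–4.
Ostley vs Jarrow: Ostley preferred on 2 ballots; Jarrow wins 7–2.
Ostley vs Granton: Granton, 7–2.
Ostley beats no one; loses to Lomond, Jarrow, Granton — 0 pairwise wins.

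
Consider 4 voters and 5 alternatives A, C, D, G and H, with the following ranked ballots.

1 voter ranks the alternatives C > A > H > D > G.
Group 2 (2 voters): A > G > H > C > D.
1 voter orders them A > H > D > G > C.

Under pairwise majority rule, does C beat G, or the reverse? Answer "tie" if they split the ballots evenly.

G

Ballots ranking C above G: 1.
Ballots ranking G above C: 4 − 1 = 3.
G wins the head-to-head 3–1.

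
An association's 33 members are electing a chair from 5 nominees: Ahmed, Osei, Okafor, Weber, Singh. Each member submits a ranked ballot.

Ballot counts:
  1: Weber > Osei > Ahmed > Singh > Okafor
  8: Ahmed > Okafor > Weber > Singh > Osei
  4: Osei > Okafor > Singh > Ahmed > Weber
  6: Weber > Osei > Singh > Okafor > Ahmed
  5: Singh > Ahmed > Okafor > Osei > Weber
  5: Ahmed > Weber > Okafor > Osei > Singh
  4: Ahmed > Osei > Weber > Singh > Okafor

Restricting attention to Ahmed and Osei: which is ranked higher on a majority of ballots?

Ballots ranking Ahmed above Osei: 8 + 5 + 5 + 4 = 22.
Ballots ranking Osei above Ahmed: 33 − 22 = 11.
Ahmed wins the head-to-head 22–11.

Ahmed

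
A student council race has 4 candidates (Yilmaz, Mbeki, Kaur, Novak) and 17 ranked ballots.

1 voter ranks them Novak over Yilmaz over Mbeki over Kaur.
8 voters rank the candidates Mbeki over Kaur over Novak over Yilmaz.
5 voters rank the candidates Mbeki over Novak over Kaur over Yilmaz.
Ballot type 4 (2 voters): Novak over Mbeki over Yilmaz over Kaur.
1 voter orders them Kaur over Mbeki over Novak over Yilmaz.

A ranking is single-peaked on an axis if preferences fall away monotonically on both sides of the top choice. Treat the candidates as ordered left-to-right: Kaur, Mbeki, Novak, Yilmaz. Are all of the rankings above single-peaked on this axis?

yes

Axis positions: Kaur=1, Mbeki=2, Novak=3, Yilmaz=4.
Ballot type 1 (peak Novak at position 3): ranking walks positions 3-4-2-1, expanding outward from the peak — single-peaked.
Ballot type 2 (peak Mbeki at position 2): ranking walks positions 2-1-3-4, expanding outward from the peak — single-peaked.
Ballot type 3 (peak Mbeki at position 2): ranking walks positions 2-3-1-4, expanding outward from the peak — single-peaked.
Ballot type 4 (peak Novak at position 3): ranking walks positions 3-2-4-1, expanding outward from the peak — single-peaked.
Ballot type 5 (peak Kaur at position 1): ranking walks positions 1-2-3-4, expanding outward from the peak — single-peaked.
Every ranking is single-peaked on this axis.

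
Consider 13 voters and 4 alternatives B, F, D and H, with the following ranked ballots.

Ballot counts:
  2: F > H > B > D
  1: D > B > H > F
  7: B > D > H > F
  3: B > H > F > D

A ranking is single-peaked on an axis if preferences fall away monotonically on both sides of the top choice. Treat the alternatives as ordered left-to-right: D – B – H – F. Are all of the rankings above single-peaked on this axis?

yes

Axis positions: D=1, B=2, H=3, F=4.
Ballot type 1 (peak F at position 4): ranking walks positions 4-3-2-1, expanding outward from the peak — single-peaked.
Ballot type 2 (peak D at position 1): ranking walks positions 1-2-3-4, expanding outward from the peak — single-peaked.
Ballot type 3 (peak B at position 2): ranking walks positions 2-1-3-4, expanding outward from the peak — single-peaked.
Ballot type 4 (peak B at position 2): ranking walks positions 2-3-4-1, expanding outward from the peak — single-peaked.
Every ranking is single-peaked on this axis.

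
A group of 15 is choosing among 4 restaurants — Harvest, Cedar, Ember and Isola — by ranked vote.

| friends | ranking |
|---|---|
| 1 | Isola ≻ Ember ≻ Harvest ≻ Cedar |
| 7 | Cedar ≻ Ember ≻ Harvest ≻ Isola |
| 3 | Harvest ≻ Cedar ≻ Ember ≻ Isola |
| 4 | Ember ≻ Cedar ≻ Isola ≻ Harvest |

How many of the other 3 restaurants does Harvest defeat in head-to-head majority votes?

1

Harvest against each rival (15 friends):
Harvest vs Cedar: Cedar, 11–4.
Harvest vs Ember: 3 to 12, Ember.
Harvest vs Isola: Harvest preferred on 7+3 = 10 ballots; Harvest wins 10–5.
Harvest beats Isola; loses to Cedar, Ember — 1 pairwise win.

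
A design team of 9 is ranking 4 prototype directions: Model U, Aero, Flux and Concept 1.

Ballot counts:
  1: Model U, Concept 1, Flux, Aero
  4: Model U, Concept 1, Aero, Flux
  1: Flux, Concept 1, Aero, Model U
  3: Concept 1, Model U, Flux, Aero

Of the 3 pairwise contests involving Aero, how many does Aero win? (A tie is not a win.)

0

Aero against each rival (9 engineers):
Aero vs Model U: Model U, 8–1.
Aero vs Flux: Aero preferred on 4 ballots; Flux wins 5–4.
Aero vs Concept 1: Concept 1, 9–0.
Aero beats no one; loses to Model U, Flux, Concept 1 — 0 pairwise wins.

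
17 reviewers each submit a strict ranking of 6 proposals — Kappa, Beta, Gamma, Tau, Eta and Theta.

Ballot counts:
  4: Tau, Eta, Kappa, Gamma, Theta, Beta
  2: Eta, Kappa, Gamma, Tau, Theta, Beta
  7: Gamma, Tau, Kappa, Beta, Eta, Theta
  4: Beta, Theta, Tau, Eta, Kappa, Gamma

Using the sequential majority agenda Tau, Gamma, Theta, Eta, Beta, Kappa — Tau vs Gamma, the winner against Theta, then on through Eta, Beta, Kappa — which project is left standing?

Kappa

Round 1: Tau vs Gamma — 8–9, Gamma advances.
Round 2: Gamma vs Theta — 13–4, Gamma advances.
Round 3: Gamma vs Eta — 7–10, Eta advances.
Round 4: Eta vs Beta — 6–11, Beta advances.
Round 5: Beta vs Kappa — 4–13, Kappa advances.
The agenda winner is Kappa.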